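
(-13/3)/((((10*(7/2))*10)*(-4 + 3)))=13/1050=0.01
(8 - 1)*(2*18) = 252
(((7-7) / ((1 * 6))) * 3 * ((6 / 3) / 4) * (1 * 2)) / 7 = 0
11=11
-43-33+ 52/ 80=-1507/ 20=-75.35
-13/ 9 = -1.44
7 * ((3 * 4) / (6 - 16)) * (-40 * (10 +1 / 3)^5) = 3206464912 / 81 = 39585986.57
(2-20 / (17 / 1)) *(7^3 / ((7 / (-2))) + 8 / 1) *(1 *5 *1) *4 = -25200 / 17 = -1482.35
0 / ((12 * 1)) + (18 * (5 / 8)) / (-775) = -9 / 620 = -0.01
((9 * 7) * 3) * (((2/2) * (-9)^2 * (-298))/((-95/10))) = 9124164/19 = 480219.16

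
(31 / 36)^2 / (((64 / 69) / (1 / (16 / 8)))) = 22103 / 55296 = 0.40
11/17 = 0.65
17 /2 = 8.50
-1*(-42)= 42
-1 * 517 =-517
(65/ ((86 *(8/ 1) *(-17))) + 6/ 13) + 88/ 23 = 14974837/ 3497104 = 4.28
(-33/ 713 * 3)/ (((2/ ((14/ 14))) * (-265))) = 99/ 377890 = 0.00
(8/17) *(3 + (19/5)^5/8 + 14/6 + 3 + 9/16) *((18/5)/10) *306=437156163/78125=5595.60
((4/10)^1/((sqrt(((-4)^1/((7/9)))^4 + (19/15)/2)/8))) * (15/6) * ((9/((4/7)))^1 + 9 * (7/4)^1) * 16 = 197568 * sqrt(1513022970)/50434099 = 152.38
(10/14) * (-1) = -5/7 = -0.71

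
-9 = -9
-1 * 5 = -5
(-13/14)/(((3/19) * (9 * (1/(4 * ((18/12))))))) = -247/63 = -3.92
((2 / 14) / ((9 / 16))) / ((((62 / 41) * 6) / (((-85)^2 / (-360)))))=-59245 / 105462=-0.56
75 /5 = 15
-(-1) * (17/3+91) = 290/3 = 96.67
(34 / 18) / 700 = 17 / 6300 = 0.00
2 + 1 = 3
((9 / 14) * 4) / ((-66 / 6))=-18 / 77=-0.23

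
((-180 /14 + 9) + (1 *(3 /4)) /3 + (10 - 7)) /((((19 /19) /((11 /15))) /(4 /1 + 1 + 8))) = -5.79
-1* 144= -144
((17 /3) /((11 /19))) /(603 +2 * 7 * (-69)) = -323 /11979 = -0.03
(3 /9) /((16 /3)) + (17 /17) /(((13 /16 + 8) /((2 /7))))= 1499 /15792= 0.09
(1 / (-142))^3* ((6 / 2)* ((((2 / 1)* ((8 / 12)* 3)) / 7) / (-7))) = 3 / 35075278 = 0.00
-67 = -67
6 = 6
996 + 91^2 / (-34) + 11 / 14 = 89634 / 119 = 753.23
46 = 46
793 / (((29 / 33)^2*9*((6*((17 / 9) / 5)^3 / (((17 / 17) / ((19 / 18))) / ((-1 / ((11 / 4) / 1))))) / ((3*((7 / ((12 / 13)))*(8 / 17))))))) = -26257382526375 / 2669164118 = -9837.31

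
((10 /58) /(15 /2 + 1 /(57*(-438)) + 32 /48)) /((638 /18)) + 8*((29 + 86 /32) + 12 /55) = 1203592258479 /4715419720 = 255.25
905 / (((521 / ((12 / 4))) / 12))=32580 / 521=62.53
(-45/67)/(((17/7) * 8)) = -315/9112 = -0.03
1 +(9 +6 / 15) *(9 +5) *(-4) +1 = -2622 / 5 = -524.40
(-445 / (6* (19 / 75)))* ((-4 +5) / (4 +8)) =-11125 / 456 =-24.40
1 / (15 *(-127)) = -1 / 1905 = -0.00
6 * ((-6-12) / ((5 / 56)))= -6048 / 5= -1209.60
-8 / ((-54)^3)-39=-767636 / 19683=-39.00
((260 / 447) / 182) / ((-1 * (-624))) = 5 / 976248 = 0.00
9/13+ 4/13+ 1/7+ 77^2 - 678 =36765/7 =5252.14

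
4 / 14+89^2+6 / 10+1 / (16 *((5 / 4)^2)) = 1386337 / 175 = 7921.93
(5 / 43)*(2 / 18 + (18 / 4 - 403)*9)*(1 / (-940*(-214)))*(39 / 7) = -839215 / 72658992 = -0.01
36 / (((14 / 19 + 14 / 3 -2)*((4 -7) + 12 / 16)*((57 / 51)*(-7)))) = 408 / 679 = 0.60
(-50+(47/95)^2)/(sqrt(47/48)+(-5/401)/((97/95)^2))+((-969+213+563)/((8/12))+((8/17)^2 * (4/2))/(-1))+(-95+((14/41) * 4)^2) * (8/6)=-808709108780366632307983/1949965370531542481178 - 25569466695583385284 * sqrt(141)/6037502210761558175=-465.02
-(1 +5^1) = -6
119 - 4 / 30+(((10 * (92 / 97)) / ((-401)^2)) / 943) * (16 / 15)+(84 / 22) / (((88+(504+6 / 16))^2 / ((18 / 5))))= 2682703193506937413 / 22569004273264141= 118.87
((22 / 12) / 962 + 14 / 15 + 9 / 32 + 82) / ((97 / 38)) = 121682479 / 3732560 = 32.60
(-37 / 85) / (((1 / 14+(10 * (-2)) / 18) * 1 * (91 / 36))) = 23976 / 144755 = 0.17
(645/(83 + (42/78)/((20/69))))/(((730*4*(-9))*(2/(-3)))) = 2795/6442396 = 0.00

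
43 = 43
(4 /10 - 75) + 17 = -57.60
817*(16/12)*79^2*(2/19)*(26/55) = 55819504/165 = 338300.02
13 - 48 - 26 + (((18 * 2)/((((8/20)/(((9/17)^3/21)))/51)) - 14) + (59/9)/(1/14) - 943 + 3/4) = -65038331/72828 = -893.04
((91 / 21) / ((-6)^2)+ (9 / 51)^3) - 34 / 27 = -1.13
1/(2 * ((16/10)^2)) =25/128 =0.20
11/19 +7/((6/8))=565/57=9.91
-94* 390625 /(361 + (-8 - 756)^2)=-62.87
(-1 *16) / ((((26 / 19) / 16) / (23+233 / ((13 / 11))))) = -6960384 / 169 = -41185.70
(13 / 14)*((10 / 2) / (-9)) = -65 / 126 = -0.52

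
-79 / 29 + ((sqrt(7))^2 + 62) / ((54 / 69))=14867 / 174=85.44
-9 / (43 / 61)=-12.77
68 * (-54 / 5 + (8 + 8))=1768 / 5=353.60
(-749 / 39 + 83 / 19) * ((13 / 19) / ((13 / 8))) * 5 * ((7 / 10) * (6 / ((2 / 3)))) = -923496 / 4693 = -196.78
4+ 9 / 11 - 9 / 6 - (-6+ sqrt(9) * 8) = -323 / 22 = -14.68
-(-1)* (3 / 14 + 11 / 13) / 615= 193 / 111930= 0.00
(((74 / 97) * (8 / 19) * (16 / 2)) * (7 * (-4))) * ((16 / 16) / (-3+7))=-33152 / 1843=-17.99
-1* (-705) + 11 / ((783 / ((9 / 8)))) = 490691 / 696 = 705.02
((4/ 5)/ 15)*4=16/ 75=0.21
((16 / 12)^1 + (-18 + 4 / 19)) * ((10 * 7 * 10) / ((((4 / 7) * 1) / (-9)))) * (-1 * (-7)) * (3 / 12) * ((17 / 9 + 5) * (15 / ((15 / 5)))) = 623359625 / 57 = 10936133.77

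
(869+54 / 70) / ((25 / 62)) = 1887404 / 875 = 2157.03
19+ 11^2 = 140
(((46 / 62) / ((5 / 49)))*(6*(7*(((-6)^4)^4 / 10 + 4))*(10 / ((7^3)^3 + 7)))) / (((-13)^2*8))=1192271574655497 / 75504494195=15790.74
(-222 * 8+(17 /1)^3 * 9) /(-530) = -42441 /530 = -80.08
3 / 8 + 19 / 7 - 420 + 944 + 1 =29573 / 56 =528.09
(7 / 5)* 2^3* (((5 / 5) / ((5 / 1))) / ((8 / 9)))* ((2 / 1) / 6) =0.84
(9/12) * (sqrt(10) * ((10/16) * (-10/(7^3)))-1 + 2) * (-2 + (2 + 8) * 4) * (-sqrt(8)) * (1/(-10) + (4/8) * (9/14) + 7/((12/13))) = -31141 * sqrt(2)/70 + 155705 * sqrt(5)/9604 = -592.89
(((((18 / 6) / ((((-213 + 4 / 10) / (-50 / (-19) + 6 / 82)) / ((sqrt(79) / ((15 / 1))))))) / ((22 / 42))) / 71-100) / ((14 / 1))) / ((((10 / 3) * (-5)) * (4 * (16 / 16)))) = 0.11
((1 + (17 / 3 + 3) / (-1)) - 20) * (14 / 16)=-581 / 24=-24.21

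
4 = 4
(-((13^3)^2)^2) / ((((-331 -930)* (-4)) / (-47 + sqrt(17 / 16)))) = 84231538519739 / 388 -1792160394037* sqrt(17) / 1552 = 212330468734.72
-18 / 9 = -2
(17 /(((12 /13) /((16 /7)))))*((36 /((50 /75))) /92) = 3978 /161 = 24.71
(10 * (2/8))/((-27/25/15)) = -625/18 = -34.72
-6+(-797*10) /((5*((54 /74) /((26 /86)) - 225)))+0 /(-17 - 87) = 1.16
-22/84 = -11/42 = -0.26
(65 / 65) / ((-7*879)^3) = -1 / 232948943577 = -0.00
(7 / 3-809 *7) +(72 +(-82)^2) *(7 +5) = 227674 / 3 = 75891.33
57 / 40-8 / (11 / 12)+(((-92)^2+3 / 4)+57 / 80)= 7443181 / 880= 8458.16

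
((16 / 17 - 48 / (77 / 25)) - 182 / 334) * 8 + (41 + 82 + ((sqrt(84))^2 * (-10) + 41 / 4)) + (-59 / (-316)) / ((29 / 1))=-829606211097 / 1001638946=-828.25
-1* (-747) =747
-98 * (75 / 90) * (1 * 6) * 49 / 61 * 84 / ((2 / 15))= -15126300 / 61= -247972.13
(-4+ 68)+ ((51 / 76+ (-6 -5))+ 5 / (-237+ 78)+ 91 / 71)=47120495 / 857964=54.92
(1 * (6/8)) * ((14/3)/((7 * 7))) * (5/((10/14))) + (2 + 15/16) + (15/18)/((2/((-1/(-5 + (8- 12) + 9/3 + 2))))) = 85/24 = 3.54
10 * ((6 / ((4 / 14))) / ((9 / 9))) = 210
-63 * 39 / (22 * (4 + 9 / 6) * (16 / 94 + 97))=-0.21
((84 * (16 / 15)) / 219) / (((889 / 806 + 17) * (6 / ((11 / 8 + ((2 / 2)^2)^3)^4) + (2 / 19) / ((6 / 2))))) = 23528674624 / 232856236945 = 0.10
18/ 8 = 9/ 4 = 2.25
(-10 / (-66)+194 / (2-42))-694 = -461141 / 660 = -698.70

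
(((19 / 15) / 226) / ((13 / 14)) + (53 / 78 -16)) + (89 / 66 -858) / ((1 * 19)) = -278167468 / 4605315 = -60.40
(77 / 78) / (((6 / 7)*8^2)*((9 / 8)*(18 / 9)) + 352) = 539 / 259584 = 0.00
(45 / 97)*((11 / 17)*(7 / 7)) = 495 / 1649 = 0.30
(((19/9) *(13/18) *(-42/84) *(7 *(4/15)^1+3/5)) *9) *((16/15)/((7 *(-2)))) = 1.29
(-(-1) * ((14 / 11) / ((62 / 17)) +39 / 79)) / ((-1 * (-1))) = 22700 / 26939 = 0.84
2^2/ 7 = 4/ 7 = 0.57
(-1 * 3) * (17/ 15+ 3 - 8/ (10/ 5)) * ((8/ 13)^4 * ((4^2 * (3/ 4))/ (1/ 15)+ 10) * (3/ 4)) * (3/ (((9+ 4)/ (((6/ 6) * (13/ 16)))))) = -43776/ 28561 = -1.53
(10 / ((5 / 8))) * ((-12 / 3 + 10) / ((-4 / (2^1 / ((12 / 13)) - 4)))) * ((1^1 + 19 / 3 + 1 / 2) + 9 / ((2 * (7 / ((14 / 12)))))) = 1133 / 3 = 377.67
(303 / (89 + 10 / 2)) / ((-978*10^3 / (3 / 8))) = -303 / 245152000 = -0.00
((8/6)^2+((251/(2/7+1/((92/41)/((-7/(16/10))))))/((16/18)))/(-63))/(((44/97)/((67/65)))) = 560532251/55167255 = 10.16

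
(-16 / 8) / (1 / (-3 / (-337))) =-6 / 337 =-0.02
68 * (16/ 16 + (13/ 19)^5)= 193622656/ 2476099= 78.20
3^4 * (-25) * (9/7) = -18225/7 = -2603.57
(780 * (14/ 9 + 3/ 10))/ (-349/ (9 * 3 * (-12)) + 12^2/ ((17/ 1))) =7971912/ 52589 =151.59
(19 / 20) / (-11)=-19 / 220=-0.09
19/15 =1.27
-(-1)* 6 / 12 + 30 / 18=13 / 6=2.17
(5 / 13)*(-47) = -235 / 13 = -18.08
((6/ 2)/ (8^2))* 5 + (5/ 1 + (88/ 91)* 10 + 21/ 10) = 495177/ 29120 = 17.00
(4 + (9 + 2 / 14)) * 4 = 368 / 7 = 52.57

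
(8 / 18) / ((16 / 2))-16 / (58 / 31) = -4435 / 522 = -8.50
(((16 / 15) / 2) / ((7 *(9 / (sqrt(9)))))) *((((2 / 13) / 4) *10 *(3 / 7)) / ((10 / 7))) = 4 / 1365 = 0.00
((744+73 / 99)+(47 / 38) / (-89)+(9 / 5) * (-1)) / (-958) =-1243720763 / 1603778220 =-0.78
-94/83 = -1.13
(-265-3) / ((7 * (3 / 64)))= -17152 / 21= -816.76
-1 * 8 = -8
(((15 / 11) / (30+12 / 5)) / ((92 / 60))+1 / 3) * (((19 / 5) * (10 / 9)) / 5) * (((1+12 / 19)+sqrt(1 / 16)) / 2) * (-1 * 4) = -1.15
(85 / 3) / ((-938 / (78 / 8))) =-0.29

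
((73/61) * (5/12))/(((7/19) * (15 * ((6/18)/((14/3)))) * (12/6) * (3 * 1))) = 0.21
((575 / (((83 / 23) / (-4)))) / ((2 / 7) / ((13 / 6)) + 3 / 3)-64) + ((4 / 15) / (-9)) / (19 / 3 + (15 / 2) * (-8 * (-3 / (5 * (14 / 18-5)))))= -30155177776 / 48088125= -627.08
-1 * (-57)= 57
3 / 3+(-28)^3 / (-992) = 717 / 31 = 23.13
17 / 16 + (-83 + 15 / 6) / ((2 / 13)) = -8355 / 16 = -522.19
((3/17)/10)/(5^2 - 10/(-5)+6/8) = 2/3145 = 0.00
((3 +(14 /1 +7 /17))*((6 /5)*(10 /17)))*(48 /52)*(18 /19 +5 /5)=1577088 /71383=22.09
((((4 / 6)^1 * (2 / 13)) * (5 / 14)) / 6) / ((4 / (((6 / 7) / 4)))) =5 / 15288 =0.00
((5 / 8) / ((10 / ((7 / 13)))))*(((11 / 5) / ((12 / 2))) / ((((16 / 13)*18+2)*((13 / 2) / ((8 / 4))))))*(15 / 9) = 77 / 293904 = 0.00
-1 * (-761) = 761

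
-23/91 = -0.25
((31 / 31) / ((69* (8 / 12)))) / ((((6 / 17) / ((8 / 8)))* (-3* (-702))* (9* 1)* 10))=17 / 52313040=0.00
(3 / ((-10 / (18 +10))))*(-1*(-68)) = -2856 / 5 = -571.20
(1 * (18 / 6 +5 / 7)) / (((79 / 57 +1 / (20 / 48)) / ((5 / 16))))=1425 / 4648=0.31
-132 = -132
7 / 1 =7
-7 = -7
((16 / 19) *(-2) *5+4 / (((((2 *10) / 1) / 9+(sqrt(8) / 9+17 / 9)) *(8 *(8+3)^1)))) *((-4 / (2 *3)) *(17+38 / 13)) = 111.71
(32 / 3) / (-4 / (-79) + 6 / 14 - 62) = -17696 / 102063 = -0.17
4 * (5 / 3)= 20 / 3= 6.67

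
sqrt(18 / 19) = 3 * sqrt(38) / 19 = 0.97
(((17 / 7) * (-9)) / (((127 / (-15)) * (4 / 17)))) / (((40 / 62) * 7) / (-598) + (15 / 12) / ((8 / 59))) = 192869352 / 161923349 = 1.19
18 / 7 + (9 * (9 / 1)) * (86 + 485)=323775 / 7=46253.57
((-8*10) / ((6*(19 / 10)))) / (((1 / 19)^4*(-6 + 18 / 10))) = 13718000 / 63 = 217746.03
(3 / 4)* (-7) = -21 / 4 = -5.25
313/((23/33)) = 10329/23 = 449.09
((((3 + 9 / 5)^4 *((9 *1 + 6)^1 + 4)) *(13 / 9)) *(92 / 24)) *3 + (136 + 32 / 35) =733584344 / 4375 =167676.42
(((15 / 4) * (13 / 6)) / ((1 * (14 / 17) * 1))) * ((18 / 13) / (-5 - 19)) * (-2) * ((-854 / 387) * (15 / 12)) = -25925 / 8256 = -3.14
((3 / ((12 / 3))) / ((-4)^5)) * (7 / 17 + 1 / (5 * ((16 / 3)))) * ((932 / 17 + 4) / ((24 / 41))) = -626275 / 18939904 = -0.03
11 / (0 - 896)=-11 / 896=-0.01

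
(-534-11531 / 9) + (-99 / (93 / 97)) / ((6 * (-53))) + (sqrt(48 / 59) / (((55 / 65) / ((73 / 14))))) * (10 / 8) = -53673779 / 29574 + 4745 * sqrt(177) / 9086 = -1807.95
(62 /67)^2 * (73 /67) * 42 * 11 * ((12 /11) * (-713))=-100838483424 /300763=-335275.56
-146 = -146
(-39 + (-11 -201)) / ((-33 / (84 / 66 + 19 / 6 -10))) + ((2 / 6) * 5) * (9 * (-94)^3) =-27135271397 / 2178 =-12458802.29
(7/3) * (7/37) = 49/111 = 0.44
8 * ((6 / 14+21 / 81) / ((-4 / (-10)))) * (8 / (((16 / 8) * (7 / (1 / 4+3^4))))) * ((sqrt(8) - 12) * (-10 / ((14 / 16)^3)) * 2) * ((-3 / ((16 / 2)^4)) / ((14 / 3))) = -4225000 / 117649+2112500 * sqrt(2) / 352947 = -27.45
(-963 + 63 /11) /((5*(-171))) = 234 /209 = 1.12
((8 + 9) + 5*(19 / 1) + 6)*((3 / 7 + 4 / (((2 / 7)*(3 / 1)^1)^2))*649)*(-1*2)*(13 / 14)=-368359420 / 441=-835282.13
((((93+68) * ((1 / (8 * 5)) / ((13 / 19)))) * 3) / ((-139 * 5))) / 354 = -0.00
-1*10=-10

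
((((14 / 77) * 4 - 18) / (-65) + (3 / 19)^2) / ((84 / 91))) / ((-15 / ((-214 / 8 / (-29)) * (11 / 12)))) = -321107 / 18090432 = -0.02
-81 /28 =-2.89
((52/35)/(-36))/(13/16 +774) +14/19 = 54666818/74196045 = 0.74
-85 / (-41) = 85 / 41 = 2.07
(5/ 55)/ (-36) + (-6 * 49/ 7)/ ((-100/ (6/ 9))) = 2747/ 9900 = 0.28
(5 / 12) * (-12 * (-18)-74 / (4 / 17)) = -985 / 24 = -41.04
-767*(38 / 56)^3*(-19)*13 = 1299430691 / 21952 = 59194.18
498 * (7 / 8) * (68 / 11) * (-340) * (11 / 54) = -1679090 / 9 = -186565.56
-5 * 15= -75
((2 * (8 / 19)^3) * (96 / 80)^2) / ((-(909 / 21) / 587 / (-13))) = 656388096 / 17318975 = 37.90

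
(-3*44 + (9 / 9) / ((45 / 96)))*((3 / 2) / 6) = -487 / 15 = -32.47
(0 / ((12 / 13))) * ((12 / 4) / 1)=0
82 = 82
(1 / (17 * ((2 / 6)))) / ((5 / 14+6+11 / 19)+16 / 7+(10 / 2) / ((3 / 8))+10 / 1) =2394 / 441643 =0.01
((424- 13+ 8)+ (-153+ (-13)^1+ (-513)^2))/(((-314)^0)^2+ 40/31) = 115015.24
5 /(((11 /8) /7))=280 /11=25.45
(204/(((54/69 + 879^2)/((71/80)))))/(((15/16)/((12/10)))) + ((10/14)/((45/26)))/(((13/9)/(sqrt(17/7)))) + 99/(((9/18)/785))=2 * sqrt(119)/49 + 115087891148338/740448375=155430.45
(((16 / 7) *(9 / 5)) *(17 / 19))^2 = 5992704 / 442225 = 13.55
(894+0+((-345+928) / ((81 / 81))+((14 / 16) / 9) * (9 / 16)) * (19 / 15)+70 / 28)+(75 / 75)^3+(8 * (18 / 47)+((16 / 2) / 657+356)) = 1995.11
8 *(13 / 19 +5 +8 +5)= 2840 / 19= 149.47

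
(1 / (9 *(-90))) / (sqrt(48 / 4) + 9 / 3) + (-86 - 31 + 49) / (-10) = 5509 / 810 - sqrt(3) / 1215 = 6.80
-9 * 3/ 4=-27/ 4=-6.75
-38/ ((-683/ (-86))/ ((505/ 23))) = -105.06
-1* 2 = -2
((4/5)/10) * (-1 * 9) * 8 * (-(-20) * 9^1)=-5184/5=-1036.80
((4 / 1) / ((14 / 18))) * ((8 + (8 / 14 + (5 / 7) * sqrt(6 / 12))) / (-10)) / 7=-216 / 343 - 9 * sqrt(2) / 343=-0.67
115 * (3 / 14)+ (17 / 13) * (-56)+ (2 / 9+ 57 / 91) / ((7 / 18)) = -59121 / 1274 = -46.41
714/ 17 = 42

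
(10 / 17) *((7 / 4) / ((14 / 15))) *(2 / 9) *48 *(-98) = -19600 / 17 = -1152.94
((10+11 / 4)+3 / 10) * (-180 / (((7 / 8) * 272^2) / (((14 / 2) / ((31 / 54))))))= -63423 / 143344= -0.44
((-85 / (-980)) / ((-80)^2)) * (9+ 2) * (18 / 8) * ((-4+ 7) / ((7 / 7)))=0.00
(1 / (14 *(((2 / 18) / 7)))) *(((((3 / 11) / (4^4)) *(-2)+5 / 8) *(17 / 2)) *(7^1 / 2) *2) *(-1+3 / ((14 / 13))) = 3354525 / 11264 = 297.81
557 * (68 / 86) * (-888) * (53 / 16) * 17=-947004159 / 43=-22023352.53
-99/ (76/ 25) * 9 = -293.09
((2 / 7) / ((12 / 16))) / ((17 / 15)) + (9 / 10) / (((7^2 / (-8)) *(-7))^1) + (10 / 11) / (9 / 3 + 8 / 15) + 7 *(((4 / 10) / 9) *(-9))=-37149176 / 16997365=-2.19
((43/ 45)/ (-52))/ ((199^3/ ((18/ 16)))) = -43/ 16391645920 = -0.00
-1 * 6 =-6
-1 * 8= -8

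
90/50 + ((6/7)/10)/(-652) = 1.80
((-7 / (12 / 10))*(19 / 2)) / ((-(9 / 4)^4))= 42560 / 19683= 2.16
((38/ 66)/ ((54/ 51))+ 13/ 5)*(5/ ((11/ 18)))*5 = 46685/ 363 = 128.61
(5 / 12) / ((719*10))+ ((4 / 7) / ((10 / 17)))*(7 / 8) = 73343 / 86280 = 0.85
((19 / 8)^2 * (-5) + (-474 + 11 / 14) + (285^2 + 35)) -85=36141765 / 448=80673.58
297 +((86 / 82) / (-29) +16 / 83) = 29325494 / 98687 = 297.16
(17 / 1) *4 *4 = 272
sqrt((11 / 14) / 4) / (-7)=-sqrt(154) / 196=-0.06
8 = 8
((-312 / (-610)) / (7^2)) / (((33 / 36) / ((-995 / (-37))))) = 372528 / 1216523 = 0.31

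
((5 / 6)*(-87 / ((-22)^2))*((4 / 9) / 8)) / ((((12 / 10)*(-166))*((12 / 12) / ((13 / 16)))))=9425 / 277668864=0.00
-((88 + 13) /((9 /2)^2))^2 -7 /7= -169777 /6561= -25.88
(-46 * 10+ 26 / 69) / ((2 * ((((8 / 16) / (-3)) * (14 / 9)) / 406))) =8277354 / 23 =359884.96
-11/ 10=-1.10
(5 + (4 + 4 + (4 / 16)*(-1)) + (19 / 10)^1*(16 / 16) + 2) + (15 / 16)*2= 741 / 40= 18.52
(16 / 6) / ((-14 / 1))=-4 / 21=-0.19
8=8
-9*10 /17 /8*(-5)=3.31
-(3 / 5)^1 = -3 / 5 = -0.60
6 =6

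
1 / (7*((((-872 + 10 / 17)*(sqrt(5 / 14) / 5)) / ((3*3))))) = -17*sqrt(70) / 11522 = -0.01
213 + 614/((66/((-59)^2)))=1075696/33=32596.85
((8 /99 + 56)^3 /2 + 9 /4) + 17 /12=85572936067 /970299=88192.34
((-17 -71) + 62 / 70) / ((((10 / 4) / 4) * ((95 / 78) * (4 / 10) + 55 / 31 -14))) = 3686241 / 310450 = 11.87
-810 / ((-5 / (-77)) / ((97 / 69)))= -403326 / 23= -17535.91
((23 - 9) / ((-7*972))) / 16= -1 / 7776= -0.00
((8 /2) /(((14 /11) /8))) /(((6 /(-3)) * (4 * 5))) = -22 /35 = -0.63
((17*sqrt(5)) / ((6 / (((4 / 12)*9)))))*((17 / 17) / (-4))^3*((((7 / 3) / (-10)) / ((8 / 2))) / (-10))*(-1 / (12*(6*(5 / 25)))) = 119*sqrt(5) / 2211840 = 0.00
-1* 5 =-5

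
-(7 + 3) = -10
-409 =-409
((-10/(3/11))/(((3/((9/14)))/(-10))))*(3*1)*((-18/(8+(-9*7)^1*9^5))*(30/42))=13500/16571261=0.00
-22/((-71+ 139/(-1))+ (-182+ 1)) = 22/391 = 0.06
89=89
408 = 408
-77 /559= -0.14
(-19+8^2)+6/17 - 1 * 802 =-12863/17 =-756.65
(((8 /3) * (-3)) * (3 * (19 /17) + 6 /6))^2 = 350464 /289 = 1212.68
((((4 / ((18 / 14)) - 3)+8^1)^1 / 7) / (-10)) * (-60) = 146 / 21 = 6.95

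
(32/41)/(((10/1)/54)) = 864/205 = 4.21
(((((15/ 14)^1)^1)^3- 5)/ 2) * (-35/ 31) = 51725/ 24304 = 2.13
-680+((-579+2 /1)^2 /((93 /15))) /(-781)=-18128125 /24211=-748.76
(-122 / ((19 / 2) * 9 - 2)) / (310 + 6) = -61 / 13193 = -0.00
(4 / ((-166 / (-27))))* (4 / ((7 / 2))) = 432 / 581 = 0.74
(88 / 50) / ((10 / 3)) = 0.53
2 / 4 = 1 / 2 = 0.50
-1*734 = -734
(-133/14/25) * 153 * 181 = -526167/50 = -10523.34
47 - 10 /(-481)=22617 /481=47.02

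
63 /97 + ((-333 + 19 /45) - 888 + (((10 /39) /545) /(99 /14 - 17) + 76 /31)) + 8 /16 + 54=-1162.98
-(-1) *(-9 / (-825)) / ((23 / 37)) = 111 / 6325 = 0.02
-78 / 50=-39 / 25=-1.56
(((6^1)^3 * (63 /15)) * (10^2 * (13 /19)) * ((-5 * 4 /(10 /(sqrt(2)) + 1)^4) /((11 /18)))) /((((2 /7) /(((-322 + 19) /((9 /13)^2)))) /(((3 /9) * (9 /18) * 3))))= 26850247070400 /24588641 - 9777669408000 * sqrt(2) /24588641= 529615.87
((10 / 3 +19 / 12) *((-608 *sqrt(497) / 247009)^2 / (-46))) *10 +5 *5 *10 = 2117642646530 / 8470679637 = 250.00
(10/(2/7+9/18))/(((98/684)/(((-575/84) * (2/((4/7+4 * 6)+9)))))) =-131100/3619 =-36.23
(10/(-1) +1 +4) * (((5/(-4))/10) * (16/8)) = 5/4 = 1.25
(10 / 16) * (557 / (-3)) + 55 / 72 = -2075 / 18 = -115.28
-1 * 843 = -843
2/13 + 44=574/13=44.15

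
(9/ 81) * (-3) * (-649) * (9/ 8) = 1947/ 8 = 243.38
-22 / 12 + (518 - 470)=277 / 6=46.17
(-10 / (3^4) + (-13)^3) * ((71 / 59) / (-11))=12635657 / 52569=240.36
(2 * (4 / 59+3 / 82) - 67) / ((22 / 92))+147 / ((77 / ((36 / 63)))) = -278.22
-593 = -593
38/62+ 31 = 980/31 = 31.61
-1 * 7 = -7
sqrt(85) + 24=33.22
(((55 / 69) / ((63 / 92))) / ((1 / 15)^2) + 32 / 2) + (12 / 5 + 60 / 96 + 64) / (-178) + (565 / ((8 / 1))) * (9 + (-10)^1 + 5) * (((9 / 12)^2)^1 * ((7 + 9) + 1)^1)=890820563 / 299040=2978.93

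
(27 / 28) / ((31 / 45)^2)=54675 / 26908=2.03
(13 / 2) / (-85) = -13 / 170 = -0.08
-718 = -718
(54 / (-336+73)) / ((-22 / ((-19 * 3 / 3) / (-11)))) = 513 / 31823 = 0.02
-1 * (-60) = 60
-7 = -7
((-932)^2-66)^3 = 655234074741597112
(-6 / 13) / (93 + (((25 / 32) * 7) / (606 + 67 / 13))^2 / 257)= -81364703232 / 16394987756173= -0.00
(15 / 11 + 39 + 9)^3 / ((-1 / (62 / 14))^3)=-10447500.36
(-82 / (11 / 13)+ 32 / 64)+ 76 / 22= -2045 / 22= -92.95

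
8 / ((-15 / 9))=-24 / 5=-4.80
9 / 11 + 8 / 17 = 241 / 187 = 1.29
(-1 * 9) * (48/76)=-108/19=-5.68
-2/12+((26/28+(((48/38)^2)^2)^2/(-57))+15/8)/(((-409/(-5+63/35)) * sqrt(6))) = -1/6+48607229353351 * sqrt(6)/13857823181119155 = -0.16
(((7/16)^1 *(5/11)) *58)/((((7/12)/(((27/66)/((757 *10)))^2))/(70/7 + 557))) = 3995649/122036515040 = 0.00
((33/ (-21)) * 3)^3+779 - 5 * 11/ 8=1831215/ 2744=667.35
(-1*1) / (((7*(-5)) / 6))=6 / 35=0.17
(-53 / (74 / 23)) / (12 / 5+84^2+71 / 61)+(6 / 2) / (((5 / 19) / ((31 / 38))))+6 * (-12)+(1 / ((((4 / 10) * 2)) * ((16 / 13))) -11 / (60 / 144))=-2245638261673 / 25493497280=-88.09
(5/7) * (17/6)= 85/42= 2.02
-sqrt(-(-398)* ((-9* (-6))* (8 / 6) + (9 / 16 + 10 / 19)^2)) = -sqrt(2691878174) / 304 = -170.67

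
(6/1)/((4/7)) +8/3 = 79/6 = 13.17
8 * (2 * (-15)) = -240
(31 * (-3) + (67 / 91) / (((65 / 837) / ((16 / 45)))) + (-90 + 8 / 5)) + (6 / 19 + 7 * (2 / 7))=-98737671 / 561925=-175.71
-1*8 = -8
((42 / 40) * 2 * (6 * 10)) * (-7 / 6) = -147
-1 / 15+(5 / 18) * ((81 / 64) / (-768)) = -32993 / 491520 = -0.07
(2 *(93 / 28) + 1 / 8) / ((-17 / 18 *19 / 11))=-37521 / 9044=-4.15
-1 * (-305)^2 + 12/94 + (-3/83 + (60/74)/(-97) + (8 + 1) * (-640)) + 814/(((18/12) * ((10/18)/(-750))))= -11639961660022/14000689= -831384.92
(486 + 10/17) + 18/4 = 16697/34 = 491.09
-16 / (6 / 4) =-32 / 3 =-10.67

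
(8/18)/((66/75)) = 50/99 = 0.51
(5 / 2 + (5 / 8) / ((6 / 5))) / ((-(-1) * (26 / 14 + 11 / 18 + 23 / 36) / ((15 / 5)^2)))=35 / 4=8.75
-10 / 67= -0.15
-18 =-18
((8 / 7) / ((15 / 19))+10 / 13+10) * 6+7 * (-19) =-27163 / 455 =-59.70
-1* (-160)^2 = -25600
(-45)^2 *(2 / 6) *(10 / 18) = 375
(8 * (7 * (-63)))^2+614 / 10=62234227 / 5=12446845.40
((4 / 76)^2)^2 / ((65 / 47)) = 47 / 8470865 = 0.00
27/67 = 0.40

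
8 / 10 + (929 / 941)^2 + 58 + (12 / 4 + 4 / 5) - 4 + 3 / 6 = 531949681 / 8854810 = 60.07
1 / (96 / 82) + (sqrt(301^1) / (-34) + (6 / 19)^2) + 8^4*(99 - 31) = 278528.44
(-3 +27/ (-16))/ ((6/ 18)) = -225/ 16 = -14.06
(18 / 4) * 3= 27 / 2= 13.50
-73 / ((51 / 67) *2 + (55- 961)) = 4891 / 60600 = 0.08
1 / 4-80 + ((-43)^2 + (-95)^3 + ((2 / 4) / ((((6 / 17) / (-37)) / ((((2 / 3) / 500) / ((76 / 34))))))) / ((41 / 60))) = -49988768617 / 58425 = -855605.80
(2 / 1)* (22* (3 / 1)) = 132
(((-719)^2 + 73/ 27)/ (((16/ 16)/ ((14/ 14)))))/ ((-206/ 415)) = -2896289150/ 2781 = -1041456.01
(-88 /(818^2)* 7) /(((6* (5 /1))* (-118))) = 77 /296087370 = 0.00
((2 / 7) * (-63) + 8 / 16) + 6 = -23 / 2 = -11.50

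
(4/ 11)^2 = 16/ 121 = 0.13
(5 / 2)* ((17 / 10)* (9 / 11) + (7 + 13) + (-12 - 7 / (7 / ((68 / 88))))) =21.55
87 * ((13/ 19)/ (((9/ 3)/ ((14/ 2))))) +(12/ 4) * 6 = 2981/ 19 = 156.89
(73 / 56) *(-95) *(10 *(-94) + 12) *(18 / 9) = 1608920 / 7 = 229845.71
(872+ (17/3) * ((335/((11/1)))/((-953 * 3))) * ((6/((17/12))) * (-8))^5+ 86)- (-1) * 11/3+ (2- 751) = 7080602809110554/2626651929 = 2695676.09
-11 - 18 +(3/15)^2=-724/25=-28.96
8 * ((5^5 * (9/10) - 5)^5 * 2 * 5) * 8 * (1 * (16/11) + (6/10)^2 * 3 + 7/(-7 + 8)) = 11707697084796380865000/11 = 1064336098617852805909.09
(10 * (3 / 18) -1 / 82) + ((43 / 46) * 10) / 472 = 2235641 / 1335288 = 1.67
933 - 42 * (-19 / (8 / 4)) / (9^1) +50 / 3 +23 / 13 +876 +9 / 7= 170448 / 91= 1873.05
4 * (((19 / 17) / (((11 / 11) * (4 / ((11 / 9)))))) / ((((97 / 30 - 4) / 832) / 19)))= -33038720 / 1173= -28166.00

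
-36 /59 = -0.61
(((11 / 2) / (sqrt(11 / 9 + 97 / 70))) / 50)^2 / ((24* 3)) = 0.00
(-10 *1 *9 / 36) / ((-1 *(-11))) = -5 / 22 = -0.23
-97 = -97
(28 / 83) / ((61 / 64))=1792 / 5063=0.35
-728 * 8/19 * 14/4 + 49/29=-590205/551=-1071.15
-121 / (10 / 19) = -2299 / 10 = -229.90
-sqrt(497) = -22.29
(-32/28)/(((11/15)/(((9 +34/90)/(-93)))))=3376/21483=0.16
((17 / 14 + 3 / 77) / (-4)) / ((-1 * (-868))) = -193 / 534688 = -0.00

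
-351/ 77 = -4.56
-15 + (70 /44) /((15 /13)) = -899 /66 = -13.62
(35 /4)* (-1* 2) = -17.50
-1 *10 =-10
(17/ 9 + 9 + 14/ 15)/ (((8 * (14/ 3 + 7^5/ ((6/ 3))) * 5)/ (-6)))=-38/ 180175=-0.00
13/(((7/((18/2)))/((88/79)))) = 10296/553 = 18.62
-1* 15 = -15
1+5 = 6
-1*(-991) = 991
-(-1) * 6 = 6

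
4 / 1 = 4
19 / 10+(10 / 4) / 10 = 43 / 20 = 2.15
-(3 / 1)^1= -3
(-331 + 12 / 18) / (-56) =991 / 168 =5.90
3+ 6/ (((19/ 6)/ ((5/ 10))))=75/ 19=3.95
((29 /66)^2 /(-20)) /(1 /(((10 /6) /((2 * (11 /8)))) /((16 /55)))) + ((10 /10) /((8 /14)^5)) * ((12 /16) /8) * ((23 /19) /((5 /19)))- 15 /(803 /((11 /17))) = 4680369196001 /664264212480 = 7.05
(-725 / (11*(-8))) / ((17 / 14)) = 5075 / 748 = 6.78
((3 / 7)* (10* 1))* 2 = 8.57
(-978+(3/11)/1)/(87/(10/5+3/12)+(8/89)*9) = -574317/23188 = -24.77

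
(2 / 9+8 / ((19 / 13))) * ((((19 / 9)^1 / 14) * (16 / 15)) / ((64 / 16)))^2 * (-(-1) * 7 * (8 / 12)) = 148048 / 3444525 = 0.04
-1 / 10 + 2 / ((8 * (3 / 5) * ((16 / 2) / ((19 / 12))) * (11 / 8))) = -317 / 7920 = -0.04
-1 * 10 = -10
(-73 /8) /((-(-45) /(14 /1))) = -511 /180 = -2.84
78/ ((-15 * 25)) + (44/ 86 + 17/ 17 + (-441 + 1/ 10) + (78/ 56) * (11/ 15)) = -438.57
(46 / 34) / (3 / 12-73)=-0.02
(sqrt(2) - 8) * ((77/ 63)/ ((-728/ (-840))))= -440/ 39 + 55 * sqrt(2)/ 39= -9.29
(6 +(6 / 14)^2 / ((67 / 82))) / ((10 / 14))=20436 / 2345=8.71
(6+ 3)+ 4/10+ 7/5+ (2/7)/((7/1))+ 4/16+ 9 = 19689/980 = 20.09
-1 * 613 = -613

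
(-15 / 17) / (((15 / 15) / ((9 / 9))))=-15 / 17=-0.88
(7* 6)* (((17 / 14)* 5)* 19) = 4845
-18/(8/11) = -99/4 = -24.75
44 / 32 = 11 / 8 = 1.38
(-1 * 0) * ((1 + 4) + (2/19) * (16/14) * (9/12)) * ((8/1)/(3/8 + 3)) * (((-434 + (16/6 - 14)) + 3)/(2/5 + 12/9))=0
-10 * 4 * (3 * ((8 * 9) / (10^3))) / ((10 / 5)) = -108 / 25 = -4.32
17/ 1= 17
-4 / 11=-0.36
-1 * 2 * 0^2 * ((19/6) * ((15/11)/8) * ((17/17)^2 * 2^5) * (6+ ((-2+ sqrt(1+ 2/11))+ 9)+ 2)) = 0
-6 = -6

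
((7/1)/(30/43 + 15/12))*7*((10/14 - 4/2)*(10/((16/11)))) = -29799/134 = -222.38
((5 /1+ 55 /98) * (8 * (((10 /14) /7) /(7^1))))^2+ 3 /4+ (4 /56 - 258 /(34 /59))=-8575819140219 /19208316932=-446.46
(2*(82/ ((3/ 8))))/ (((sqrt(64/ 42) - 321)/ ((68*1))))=-200468352/ 2163829 - 356864*sqrt(42)/ 6491487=-93.00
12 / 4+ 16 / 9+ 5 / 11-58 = -5224 / 99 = -52.77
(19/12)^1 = 19/12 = 1.58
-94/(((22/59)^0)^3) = -94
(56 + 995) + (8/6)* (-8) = 3121/3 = 1040.33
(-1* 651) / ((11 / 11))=-651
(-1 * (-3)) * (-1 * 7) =-21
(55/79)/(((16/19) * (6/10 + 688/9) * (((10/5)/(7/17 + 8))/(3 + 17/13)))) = 0.19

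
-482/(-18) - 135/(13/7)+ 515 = 54883/117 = 469.09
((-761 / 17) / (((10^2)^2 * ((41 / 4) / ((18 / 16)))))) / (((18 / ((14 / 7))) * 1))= -761 / 13940000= -0.00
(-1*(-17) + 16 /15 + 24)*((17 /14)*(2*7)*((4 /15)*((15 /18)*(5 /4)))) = 10727 /54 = 198.65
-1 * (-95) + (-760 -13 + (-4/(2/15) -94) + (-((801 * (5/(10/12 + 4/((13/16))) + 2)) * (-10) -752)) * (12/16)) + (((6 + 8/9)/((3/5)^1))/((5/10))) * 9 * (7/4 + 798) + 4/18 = 736581295/4041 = 182276.98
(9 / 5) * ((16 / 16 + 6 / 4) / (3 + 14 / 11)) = 99 / 94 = 1.05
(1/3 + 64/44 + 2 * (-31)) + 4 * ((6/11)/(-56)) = -13918/231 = -60.25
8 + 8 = 16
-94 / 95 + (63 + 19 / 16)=63.20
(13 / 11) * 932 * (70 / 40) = 21203 / 11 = 1927.55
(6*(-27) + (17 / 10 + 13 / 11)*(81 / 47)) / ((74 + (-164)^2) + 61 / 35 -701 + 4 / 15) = -17049123 / 2852243504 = -0.01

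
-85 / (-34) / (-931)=-5 / 1862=-0.00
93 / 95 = 0.98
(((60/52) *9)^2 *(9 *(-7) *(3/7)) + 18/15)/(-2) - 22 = 1433.24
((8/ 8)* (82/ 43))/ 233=82/ 10019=0.01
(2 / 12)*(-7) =-7 / 6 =-1.17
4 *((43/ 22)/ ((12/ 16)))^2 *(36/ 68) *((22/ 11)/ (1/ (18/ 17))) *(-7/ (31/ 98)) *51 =-2191819392/ 63767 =-34372.31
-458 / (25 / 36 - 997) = 16488 / 35867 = 0.46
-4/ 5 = -0.80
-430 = -430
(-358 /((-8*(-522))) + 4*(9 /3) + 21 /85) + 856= 154081273 /177480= 868.16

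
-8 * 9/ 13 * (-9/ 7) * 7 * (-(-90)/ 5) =11664/ 13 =897.23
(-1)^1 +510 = 509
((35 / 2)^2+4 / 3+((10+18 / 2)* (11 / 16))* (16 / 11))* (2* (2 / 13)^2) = 7838 / 507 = 15.46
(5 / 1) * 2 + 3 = 13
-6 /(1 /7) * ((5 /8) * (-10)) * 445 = 233625 /2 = 116812.50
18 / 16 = 9 / 8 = 1.12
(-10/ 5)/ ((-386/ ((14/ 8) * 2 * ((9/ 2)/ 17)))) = 63/ 13124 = 0.00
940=940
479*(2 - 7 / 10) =6227 / 10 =622.70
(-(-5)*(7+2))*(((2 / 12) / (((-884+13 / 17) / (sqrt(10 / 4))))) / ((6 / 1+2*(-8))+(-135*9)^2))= -17*sqrt(10) / 5910764860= -0.00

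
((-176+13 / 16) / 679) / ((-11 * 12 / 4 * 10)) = 2803 / 3585120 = 0.00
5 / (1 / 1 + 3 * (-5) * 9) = -5 / 134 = -0.04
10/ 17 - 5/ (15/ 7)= -89/ 51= -1.75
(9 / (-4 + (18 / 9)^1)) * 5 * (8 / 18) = -10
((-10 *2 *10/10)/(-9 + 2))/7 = 20/49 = 0.41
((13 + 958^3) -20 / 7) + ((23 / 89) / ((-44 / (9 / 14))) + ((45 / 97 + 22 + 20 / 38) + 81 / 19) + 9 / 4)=88836737499700873 / 101040632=879217951.64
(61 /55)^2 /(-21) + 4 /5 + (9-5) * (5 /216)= 953657 /1143450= 0.83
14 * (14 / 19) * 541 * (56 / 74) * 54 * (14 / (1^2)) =2244570048 / 703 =3192845.02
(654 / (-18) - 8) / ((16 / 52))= -1729 / 12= -144.08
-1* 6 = -6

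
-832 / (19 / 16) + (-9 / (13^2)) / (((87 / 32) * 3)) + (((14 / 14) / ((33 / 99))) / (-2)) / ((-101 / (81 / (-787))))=-700.64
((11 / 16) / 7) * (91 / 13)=11 / 16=0.69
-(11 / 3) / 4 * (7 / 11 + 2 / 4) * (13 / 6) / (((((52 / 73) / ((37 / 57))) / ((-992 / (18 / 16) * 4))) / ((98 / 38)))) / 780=82056380 / 3421197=23.98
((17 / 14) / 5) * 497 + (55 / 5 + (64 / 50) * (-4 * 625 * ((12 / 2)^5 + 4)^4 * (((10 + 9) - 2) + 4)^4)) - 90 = -22800561651807851519999583 / 10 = -2280056165180785151999958.00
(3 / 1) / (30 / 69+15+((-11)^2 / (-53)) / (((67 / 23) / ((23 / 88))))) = 653384 / 3317001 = 0.20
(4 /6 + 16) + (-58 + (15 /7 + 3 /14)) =-1637 /42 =-38.98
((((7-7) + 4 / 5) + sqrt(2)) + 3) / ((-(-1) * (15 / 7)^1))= 7 * sqrt(2) / 15 + 133 / 75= 2.43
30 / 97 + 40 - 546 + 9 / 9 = -48955 / 97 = -504.69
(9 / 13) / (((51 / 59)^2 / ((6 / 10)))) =10443 / 18785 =0.56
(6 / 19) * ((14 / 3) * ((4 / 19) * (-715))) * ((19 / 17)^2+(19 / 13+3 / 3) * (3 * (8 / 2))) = -712521040 / 104329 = -6829.56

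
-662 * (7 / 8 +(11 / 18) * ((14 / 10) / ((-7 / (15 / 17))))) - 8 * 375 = -715603 / 204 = -3507.86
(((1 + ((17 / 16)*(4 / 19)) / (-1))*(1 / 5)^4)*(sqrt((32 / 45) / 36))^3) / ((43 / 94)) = 22184*sqrt(10) / 9306140625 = 0.00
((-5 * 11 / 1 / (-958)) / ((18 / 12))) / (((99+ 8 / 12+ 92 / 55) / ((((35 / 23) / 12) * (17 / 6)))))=1799875 / 13263498504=0.00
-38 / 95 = -2 / 5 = -0.40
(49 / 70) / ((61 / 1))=7 / 610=0.01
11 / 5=2.20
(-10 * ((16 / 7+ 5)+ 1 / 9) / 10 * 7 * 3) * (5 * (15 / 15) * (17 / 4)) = -19805 / 6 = -3300.83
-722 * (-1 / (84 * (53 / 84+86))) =0.10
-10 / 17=-0.59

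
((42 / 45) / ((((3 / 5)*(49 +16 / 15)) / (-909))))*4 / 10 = -11.30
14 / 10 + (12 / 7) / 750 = 1227 / 875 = 1.40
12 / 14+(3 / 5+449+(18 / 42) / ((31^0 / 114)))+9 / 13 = 500.01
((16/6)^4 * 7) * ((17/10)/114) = 121856/23085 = 5.28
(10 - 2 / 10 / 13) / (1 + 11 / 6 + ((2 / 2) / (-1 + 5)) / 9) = 23364 / 6695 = 3.49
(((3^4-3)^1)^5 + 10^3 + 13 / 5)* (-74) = -1068254887122 / 5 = -213650977424.40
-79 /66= -1.20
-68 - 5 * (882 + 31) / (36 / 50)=-115349 / 18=-6408.28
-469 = -469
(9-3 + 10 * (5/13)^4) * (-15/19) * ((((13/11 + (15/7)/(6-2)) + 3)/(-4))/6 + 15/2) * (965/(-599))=2891669239775/50058122114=57.77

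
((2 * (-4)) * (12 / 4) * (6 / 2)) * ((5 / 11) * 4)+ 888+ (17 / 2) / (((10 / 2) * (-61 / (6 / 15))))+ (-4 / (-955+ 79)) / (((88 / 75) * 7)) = 51917691269 / 68576200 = 757.08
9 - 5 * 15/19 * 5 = -204/19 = -10.74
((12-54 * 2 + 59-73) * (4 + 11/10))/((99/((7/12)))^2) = -833/42768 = -0.02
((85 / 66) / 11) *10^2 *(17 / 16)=36125 / 2904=12.44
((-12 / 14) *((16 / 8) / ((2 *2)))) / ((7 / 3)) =-9 / 49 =-0.18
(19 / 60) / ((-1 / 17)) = -323 / 60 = -5.38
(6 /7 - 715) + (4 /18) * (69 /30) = -224794 /315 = -713.63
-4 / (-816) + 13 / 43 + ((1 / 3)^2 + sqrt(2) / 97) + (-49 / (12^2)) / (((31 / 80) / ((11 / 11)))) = -375101 / 815796 + sqrt(2) / 97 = -0.45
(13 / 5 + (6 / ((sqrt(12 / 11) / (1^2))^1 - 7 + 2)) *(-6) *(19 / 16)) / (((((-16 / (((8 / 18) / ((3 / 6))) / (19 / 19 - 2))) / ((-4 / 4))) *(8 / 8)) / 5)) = -60701 / 18936 - 95 *sqrt(33) / 1052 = -3.72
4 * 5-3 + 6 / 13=227 / 13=17.46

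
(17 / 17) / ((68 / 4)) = 1 / 17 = 0.06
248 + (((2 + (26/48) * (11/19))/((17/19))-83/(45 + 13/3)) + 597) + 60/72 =4260779/5032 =846.74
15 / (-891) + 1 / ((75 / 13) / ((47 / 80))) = 50489 / 594000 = 0.08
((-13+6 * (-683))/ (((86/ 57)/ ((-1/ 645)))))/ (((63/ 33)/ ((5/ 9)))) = 859199/ 698922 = 1.23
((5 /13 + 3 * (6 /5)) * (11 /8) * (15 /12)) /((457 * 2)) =2849 /380224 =0.01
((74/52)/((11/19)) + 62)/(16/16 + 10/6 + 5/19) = 1050795/47762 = 22.00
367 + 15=382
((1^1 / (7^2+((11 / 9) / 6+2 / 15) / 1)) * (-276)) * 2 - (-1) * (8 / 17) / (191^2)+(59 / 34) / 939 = -173556884214877 / 15514867540326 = -11.19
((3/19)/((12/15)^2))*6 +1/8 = 61/38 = 1.61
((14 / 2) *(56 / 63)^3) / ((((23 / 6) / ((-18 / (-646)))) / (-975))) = -34.84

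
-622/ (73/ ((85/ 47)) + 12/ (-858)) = -7560410/ 490463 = -15.41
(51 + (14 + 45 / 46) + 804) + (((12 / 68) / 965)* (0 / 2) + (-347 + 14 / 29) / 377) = 33620421 / 38686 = 869.06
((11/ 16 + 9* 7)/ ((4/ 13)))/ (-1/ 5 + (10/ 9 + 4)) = 45855/ 1088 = 42.15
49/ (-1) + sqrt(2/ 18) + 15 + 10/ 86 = -4328/ 129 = -33.55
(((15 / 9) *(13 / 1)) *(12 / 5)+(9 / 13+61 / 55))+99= 109253 / 715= 152.80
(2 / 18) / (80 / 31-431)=-31 / 119529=-0.00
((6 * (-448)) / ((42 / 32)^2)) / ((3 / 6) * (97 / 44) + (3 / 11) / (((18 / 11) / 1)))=-2883584 / 2345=-1229.67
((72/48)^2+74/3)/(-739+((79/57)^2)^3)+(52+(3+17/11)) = 62413125383295221/1104487430705560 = 56.51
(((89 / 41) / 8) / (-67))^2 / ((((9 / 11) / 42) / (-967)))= -589789739 / 724416864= -0.81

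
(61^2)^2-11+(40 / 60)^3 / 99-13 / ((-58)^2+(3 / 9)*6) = 1258336721981 / 90882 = 13845830.00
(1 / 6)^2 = 1 / 36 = 0.03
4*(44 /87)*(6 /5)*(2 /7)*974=685696 /1015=675.56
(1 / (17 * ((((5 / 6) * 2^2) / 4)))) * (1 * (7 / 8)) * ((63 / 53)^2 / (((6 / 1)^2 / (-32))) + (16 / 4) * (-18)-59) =-7801647 / 955060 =-8.17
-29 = -29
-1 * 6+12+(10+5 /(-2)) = 27 /2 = 13.50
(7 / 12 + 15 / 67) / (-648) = -649 / 520992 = -0.00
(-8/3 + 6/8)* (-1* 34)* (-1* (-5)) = 1955/6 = 325.83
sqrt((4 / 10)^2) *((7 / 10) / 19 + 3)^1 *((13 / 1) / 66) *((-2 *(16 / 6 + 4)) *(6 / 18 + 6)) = -20.20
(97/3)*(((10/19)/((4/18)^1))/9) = 485/57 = 8.51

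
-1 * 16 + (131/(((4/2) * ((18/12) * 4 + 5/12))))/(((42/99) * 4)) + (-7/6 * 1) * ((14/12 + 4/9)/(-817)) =-9.98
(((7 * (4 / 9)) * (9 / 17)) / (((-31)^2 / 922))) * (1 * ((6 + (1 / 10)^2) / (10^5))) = 1939427 / 20421250000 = 0.00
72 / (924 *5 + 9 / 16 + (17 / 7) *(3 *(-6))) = 2688 / 170869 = 0.02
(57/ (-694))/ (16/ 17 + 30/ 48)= -1292/ 24637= -0.05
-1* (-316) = 316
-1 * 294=-294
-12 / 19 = -0.63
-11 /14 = -0.79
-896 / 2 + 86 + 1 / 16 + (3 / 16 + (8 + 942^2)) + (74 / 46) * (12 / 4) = 81605387 / 92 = 887015.08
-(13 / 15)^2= -169 / 225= -0.75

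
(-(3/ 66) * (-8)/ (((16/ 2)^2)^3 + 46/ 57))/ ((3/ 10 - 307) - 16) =-1140/ 265202595119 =-0.00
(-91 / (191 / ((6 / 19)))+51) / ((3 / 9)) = 553599 / 3629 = 152.55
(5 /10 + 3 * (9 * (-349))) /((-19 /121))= 2280245 /38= 60006.45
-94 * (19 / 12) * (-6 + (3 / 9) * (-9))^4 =-1952991 / 2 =-976495.50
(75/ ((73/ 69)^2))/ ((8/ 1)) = 357075/ 42632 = 8.38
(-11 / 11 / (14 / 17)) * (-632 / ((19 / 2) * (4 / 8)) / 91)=1.78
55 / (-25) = -11 / 5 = -2.20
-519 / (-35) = 519 / 35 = 14.83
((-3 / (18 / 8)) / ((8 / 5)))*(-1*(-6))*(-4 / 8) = 5 / 2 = 2.50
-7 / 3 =-2.33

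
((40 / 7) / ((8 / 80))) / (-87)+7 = 3863 / 609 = 6.34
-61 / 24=-2.54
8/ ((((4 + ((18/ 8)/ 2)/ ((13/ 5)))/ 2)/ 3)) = 4992/ 461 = 10.83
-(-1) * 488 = 488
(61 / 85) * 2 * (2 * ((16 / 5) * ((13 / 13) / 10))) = 1952 / 2125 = 0.92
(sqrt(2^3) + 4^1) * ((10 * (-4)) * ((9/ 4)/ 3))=-120 - 60 * sqrt(2)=-204.85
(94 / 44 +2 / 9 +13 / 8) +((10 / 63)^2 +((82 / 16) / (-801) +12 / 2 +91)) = 392460010 / 3885651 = 101.00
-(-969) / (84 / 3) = 969 / 28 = 34.61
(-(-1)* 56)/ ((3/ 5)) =280/ 3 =93.33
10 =10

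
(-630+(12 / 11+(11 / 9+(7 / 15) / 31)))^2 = 92768180877376 / 235469025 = 393971.91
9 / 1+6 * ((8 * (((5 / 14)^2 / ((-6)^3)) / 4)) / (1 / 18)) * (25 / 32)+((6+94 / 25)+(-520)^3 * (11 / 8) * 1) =-30315081874057 / 156800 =-193335981.34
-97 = -97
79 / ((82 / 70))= 67.44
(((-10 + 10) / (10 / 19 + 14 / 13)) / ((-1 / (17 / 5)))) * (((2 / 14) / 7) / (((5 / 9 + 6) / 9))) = 0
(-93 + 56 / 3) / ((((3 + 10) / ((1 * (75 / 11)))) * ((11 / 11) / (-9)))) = 50175 / 143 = 350.87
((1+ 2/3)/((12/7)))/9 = 0.11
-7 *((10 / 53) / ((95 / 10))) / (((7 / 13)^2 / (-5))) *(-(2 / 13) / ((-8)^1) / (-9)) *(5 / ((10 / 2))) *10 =-0.05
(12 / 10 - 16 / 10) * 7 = -14 / 5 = -2.80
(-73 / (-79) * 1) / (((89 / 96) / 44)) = 308352 / 7031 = 43.86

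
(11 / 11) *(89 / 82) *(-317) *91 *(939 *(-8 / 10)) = 23519733.04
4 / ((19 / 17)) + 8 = 220 / 19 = 11.58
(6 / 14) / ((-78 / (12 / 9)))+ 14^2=53506 / 273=195.99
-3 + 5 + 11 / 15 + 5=116 / 15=7.73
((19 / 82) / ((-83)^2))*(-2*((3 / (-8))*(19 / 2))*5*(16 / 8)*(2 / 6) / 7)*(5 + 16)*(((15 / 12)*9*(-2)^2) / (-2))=-0.05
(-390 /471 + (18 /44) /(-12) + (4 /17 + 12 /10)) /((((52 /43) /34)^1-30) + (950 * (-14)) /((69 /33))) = -665712713 /7422583275360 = -0.00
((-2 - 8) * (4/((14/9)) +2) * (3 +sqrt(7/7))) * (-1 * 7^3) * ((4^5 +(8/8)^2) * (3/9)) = 64288000/3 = 21429333.33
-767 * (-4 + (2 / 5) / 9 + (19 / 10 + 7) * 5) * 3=-2798783 / 30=-93292.77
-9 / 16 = -0.56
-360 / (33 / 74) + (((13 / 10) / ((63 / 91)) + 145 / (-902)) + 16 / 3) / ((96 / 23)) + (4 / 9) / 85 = -26681914999 / 33121440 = -805.58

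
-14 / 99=-0.14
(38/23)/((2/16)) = 304/23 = 13.22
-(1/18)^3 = -1/5832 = -0.00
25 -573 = -548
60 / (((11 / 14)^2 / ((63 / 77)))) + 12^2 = 297504 / 1331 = 223.52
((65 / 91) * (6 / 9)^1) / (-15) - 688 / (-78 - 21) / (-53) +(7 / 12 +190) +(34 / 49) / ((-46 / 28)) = 30572215 / 160908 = 190.00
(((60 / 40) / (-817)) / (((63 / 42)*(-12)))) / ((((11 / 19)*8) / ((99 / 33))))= 1 / 15136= 0.00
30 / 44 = 15 / 22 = 0.68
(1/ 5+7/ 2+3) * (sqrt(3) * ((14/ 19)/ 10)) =469 * sqrt(3)/ 950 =0.86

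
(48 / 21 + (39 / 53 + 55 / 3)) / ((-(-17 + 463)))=-11884 / 248199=-0.05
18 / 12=3 / 2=1.50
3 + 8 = 11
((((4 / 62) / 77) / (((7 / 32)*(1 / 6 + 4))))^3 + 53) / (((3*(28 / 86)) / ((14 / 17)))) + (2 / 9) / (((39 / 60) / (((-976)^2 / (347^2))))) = 827295249397472575456209997 / 17456820077476018755140625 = 47.39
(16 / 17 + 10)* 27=5022 / 17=295.41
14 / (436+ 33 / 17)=238 / 7445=0.03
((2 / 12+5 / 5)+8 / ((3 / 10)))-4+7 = 185 / 6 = 30.83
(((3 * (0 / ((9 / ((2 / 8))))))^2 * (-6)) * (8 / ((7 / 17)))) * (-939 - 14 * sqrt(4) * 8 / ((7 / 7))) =0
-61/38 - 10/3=-4.94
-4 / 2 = -2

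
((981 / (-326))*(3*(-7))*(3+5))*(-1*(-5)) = 412020 / 163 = 2527.73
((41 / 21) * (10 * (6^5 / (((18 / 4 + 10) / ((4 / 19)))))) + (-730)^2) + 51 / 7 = 2063925161 / 3857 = 535111.53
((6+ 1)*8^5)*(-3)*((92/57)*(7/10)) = -73859072/95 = -777463.92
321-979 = -658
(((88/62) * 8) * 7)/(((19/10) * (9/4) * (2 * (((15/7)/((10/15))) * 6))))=68992/143127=0.48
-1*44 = -44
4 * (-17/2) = -34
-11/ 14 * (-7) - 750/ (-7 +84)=-4.24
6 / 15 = 2 / 5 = 0.40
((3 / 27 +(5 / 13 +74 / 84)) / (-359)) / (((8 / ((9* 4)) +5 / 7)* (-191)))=2255 / 105184846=0.00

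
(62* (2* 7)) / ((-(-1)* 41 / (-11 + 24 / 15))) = -40796 / 205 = -199.00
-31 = -31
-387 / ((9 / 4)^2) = -688 / 9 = -76.44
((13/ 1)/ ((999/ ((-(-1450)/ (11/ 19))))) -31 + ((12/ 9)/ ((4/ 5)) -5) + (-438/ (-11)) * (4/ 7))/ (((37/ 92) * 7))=148697300/ 19923057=7.46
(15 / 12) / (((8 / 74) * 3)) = 185 / 48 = 3.85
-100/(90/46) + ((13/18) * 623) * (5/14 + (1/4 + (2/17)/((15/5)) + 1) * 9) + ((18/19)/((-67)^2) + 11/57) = 185493069265/34798728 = 5330.46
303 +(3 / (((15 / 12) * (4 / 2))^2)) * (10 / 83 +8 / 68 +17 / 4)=10764318 / 35275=305.15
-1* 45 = -45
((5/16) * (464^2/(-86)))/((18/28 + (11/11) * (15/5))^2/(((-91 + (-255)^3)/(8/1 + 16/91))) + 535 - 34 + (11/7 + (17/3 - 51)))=-120349959770040/70339749700639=-1.71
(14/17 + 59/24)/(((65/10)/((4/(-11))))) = -103/561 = -0.18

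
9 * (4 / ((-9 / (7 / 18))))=-1.56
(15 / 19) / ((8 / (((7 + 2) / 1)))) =135 / 152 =0.89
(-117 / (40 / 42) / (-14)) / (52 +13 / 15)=81 / 488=0.17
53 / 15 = 3.53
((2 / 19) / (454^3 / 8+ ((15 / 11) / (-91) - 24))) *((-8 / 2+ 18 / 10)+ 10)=39039 / 556165912090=0.00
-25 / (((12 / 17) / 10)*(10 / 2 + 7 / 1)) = -2125 / 72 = -29.51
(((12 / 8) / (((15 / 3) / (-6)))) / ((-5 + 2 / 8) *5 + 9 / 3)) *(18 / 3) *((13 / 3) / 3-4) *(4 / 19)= -2208 / 7885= -0.28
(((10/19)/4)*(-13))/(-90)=0.02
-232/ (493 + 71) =-58/ 141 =-0.41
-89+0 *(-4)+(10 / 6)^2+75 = -101 / 9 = -11.22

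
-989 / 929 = -1.06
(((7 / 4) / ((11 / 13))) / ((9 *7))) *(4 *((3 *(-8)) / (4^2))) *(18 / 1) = -39 / 11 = -3.55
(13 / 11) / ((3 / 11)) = 4.33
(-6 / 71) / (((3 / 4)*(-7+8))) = -8 / 71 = -0.11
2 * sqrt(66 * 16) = 8 * sqrt(66) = 64.99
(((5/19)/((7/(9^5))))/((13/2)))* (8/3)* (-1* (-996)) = 1568341440/1729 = 907080.07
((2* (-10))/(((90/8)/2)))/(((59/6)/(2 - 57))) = 3520/177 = 19.89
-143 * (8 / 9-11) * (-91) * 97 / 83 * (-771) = 29520498007 / 249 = 118556216.90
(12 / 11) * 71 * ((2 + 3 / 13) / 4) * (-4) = -24708 / 143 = -172.78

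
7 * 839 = 5873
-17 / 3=-5.67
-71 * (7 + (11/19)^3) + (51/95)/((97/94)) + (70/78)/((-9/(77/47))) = -28011468036407/54879167655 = -510.42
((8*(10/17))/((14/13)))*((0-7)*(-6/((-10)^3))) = -78/425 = -0.18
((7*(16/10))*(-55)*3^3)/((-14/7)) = 8316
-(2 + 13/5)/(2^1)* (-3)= 69/10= 6.90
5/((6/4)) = 10/3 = 3.33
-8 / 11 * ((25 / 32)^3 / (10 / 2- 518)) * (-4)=-15625 / 5778432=-0.00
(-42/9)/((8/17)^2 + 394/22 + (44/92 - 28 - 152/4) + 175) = -1023638/27991119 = -0.04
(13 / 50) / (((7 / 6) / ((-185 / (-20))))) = 1443 / 700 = 2.06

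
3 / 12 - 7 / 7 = -3 / 4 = -0.75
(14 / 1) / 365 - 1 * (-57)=20819 / 365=57.04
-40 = -40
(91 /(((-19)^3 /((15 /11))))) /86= -1365 /6488614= -0.00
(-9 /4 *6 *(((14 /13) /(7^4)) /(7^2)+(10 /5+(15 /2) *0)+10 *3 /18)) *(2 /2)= -21630663 /436982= -49.50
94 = 94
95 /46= 2.07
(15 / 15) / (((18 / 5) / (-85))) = -425 / 18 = -23.61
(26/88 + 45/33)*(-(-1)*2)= 73/22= 3.32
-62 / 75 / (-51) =62 / 3825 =0.02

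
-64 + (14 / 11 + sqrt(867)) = -690 / 11 + 17*sqrt(3) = -33.28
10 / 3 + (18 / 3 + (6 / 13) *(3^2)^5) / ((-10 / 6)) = -3188698 / 195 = -16352.30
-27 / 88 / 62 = -27 / 5456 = -0.00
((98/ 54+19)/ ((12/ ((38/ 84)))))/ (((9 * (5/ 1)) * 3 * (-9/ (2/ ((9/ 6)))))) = -0.00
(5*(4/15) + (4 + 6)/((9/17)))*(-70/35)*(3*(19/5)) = -6916/15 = -461.07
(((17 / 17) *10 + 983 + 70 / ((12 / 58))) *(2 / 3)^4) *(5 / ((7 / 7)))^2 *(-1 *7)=-11183200 / 243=-46021.40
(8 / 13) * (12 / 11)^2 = 1152 / 1573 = 0.73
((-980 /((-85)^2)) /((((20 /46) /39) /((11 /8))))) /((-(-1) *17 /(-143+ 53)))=4351347 /49130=88.57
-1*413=-413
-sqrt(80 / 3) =-4*sqrt(15) / 3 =-5.16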